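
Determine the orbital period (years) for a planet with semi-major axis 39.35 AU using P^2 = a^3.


P = a^(3/2) = 39.35^1.5 = 246.8409

246.8409 years


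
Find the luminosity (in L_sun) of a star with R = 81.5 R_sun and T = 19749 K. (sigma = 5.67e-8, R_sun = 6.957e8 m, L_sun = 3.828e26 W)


R = 81.5 * 6.957e8 m = 5.669955e+10 m. L = 4*pi*R^2*sigma*T^4 = 4*pi*(5.669955e+10)^2 * 5.67e-8 * 19749^4 = 3.484436756e+32 W. L/L_sun = 3.484436756e+32 / 3.828e26 = 910249.9364

910249.9364 L_sun


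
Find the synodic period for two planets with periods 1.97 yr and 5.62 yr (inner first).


1/P_syn = |1/P1 - 1/P2| = |1/1.97 - 1/5.62| => P_syn = 3.0333

3.0333 years


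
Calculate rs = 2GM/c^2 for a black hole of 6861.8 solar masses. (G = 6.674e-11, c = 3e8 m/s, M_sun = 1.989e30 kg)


M = 6861.8 * 1.989e30 kg = 1.36481202e+34 kg. rs = 2GM/c^2 = 2 * 6.674e-11 * 1.36481202e+34 / (3e8)^2 = 2.024e+07

2.024e+07 m


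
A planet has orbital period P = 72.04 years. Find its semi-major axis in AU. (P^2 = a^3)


a = P^(2/3) = 72.04^(2/3) = 17.3134

17.3134 AU


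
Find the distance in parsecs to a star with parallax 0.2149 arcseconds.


d = 1/p = 1/0.2149 = 4.6533

4.6533 pc


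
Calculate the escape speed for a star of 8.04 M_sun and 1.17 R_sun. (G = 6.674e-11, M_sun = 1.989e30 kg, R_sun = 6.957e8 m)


M = 8.04 * 1.989e30 kg = 1.599156e+31 kg; R = 1.17 * 6.957e8 m = 8.13969e+08 m. v_esc = sqrt(2GM/R) = sqrt(2 * 6.674e-11 * 1.599156e+31 / 8.13969e+08) = 1.619e+06

1.619e+06 m/s


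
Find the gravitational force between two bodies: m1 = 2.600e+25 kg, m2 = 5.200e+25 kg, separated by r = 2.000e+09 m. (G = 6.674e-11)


F = G*m1*m2/r^2 = 6.674e-11 * 2.600e+25 * 5.200e+25 / (2.000e+09)^2 = 6.674e-11 * 1.352e+51 / 4.000e+18 = 2.256e+22

2.256e+22 N


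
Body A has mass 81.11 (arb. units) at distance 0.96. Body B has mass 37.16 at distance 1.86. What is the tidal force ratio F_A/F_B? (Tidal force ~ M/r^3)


Ratio = (M1/r1^3) / (M2/r2^3) = (81.11/0.96^3) / (37.16/1.86^3) = 15.8754

15.8754


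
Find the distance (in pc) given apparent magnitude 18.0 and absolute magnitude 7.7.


d = 10^((m - M + 5)/5) = 10^((18.0 - 7.7 + 5)/5) = 1148.1536

1148.1536 pc


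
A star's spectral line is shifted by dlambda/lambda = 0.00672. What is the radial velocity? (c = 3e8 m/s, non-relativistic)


v = (dlambda/lambda) * c = 0.00672 * 3e8 = 2.016e+06

2.016e+06 m/s


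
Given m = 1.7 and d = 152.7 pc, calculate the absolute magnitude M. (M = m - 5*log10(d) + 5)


M = m - 5*log10(d) + 5 = 1.7 - 5*log10(152.7) + 5 = -4.2192

-4.2192


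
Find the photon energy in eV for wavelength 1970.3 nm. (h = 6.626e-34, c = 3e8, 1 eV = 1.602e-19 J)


E = hc/lambda = 6.626e-34 * 3e8 / 1.970e-06 = 1.009e-19 J = 0.6298 eV

0.6298 eV


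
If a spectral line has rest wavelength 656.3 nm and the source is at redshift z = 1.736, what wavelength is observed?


lam_obs = lam_emit * (1 + z) = 656.3 * (1 + 1.736) = 1795.6368

1795.6368 nm


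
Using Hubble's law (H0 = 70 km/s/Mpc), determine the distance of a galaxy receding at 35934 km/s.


d = v / H0 = 35934 / 70 = 513.3429

513.3429 Mpc


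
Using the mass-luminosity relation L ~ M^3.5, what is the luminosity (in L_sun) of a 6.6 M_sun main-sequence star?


L/L_sun = (M/M_sun)^3.5 = 6.6^3.5 = 738.5906

738.5906 L_sun


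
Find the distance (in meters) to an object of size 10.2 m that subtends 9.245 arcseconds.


D = size / theta_rad, theta_rad = 9.245 * pi/(180*3600) = 4.482e-05, D = 227571.7711

227571.7711 m


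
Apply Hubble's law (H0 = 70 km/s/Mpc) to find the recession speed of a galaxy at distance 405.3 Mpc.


v = H0 * d = 70 * 405.3 = 28371.0

28371.0 km/s


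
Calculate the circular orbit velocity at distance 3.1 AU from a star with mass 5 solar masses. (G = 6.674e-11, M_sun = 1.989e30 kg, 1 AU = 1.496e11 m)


v = sqrt(GM/r) = sqrt(6.674e-11 * 9.945e+30 / 4.638e+11) = 37831.0897

37831.0897 m/s


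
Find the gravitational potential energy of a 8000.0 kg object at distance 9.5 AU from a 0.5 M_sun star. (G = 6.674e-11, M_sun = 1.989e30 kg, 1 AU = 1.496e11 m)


M = 0.5 * 1.989e30 kg = 9.945e+29 kg; r = 9.5 AU * 1.496e11 m/AU = 1.4212e+12 m. U = -GM*m/r = -(6.674e-11 * 9.945e+29 * 8000.0) / 1.4212e+12 = -3.736e+11

-3.736e+11 J


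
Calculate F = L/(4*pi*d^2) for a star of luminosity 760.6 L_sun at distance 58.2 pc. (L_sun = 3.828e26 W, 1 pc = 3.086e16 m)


F = L / (4*pi*d^2) = 2.912e+29 / (4*pi*(1.796e+18)^2) = 7.183e-09

7.183e-09 W/m^2


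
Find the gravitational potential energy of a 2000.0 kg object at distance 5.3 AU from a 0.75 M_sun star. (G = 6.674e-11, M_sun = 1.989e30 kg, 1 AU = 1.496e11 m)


M = 0.75 * 1.989e30 kg = 1.49175e+30 kg; r = 5.3 AU * 1.496e11 m/AU = 7.9288e+11 m. U = -GM*m/r = -(6.674e-11 * 1.49175e+30 * 2000.0) / 7.9288e+11 = -2.511e+11

-2.511e+11 J


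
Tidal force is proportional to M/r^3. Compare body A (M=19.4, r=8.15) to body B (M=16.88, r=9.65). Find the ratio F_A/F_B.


Ratio = (M1/r1^3) / (M2/r2^3) = (19.4/8.15^3) / (16.88/9.65^3) = 1.9078

1.9078


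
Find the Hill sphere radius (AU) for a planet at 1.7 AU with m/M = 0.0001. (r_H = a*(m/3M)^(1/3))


r_H = a * (m/3M)^(1/3) = 1.7 * (0.0001/3)^(1/3) = 0.0547

0.0547 AU


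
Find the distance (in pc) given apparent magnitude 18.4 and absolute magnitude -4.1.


d = 10^((m - M + 5)/5) = 10^((18.4 - -4.1 + 5)/5) = 316227.766

316227.766 pc


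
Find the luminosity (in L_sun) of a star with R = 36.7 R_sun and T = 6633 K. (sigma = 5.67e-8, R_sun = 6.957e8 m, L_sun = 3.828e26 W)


R = 36.7 * 6.957e8 m = 2.553219e+10 m. L = 4*pi*R^2*sigma*T^4 = 4*pi*(2.553219e+10)^2 * 5.67e-8 * 6633^4 = 8.991021731e+29 W. L/L_sun = 8.991021731e+29 / 3.828e26 = 2348.7518

2348.7518 L_sun


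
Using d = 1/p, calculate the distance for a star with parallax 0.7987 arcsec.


d = 1/p = 1/0.7987 = 1.252

1.252 pc


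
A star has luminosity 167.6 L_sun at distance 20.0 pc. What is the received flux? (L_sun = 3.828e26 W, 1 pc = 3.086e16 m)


F = L / (4*pi*d^2) = 6.416e+28 / (4*pi*(6.172e+17)^2) = 1.340e-08

1.340e-08 W/m^2


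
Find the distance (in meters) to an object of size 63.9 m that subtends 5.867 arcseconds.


D = size / theta_rad, theta_rad = 5.867 * pi/(180*3600) = 2.844e-05, D = 2.247e+06

2.247e+06 m


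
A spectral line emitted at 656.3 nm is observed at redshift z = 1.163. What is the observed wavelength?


lam_obs = lam_emit * (1 + z) = 656.3 * (1 + 1.163) = 1419.5769

1419.5769 nm


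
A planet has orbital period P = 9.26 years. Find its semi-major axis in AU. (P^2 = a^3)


a = P^(2/3) = 9.26^(2/3) = 4.4097

4.4097 AU


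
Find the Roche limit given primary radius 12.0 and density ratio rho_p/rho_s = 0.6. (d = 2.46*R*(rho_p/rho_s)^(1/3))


d_Roche = 2.46 * 12.0 * 0.6^(1/3) = 24.8981

24.8981


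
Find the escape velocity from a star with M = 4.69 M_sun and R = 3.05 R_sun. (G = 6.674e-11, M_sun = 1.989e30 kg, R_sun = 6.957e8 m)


M = 4.69 * 1.989e30 kg = 9.32841e+30 kg; R = 3.05 * 6.957e8 m = 2.121885e+09 m. v_esc = sqrt(2GM/R) = sqrt(2 * 6.674e-11 * 9.32841e+30 / 2.121885e+09) = 766039.1938

766039.1938 m/s


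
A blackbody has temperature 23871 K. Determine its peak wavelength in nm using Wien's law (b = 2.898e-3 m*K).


lam_max = b / T = 2.898e-3 / 23871 = 1.214e-07 m = 121.4025 nm

121.4025 nm


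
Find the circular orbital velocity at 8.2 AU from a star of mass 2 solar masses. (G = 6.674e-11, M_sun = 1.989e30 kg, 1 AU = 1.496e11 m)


v = sqrt(GM/r) = sqrt(6.674e-11 * 3.978e+30 / 1.227e+12) = 14711.3581

14711.3581 m/s


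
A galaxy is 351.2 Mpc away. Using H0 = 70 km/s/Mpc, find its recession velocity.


v = H0 * d = 70 * 351.2 = 24584.0

24584.0 km/s


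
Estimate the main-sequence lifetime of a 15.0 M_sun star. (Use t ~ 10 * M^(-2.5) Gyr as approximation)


t = 10 * M^(-2.5) = 10 * 15.0^(-2.5) = 0.0115

0.0115 Gyr


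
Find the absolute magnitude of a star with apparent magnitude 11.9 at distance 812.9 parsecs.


M = m - 5*log10(d) + 5 = 11.9 - 5*log10(812.9) + 5 = 2.3498

2.3498


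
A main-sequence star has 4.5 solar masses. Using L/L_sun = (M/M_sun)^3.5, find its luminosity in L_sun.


L/L_sun = (M/M_sun)^3.5 = 4.5^3.5 = 193.3053

193.3053 L_sun


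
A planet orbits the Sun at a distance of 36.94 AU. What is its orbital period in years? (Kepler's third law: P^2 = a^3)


P = a^(3/2) = 36.94^1.5 = 224.515

224.515 years


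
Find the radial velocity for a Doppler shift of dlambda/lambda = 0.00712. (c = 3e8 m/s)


v = (dlambda/lambda) * c = 0.00712 * 3e8 = 2.136e+06

2.136e+06 m/s


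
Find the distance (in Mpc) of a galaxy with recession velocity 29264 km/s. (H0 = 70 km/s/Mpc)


d = v / H0 = 29264 / 70 = 418.0571

418.0571 Mpc


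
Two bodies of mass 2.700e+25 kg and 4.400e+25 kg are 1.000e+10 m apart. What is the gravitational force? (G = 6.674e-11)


F = G*m1*m2/r^2 = 6.674e-11 * 2.700e+25 * 4.400e+25 / (1.000e+10)^2 = 6.674e-11 * 1.188e+51 / 1.000e+20 = 7.929e+20

7.929e+20 N


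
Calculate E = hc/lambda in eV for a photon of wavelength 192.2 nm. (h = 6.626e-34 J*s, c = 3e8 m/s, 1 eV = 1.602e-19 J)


E = hc/lambda = 6.626e-34 * 3e8 / 1.922e-07 = 1.034e-18 J = 6.4559 eV

6.4559 eV


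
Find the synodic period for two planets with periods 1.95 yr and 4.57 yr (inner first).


1/P_syn = |1/P1 - 1/P2| = |1/1.95 - 1/4.57| => P_syn = 3.4013

3.4013 years


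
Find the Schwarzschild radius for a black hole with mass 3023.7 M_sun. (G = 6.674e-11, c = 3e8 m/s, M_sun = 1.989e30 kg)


M = 3023.7 * 1.989e30 kg = 6.0141393e+33 kg. rs = 2GM/c^2 = 2 * 6.674e-11 * 6.0141393e+33 / (3e8)^2 = 8.920e+06

8.920e+06 m


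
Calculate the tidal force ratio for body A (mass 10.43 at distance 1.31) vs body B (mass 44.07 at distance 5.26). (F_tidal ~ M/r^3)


Ratio = (M1/r1^3) / (M2/r2^3) = (10.43/1.31^3) / (44.07/5.26^3) = 15.3209

15.3209


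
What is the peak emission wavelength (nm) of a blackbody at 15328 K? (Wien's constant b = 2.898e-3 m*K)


lam_max = b / T = 2.898e-3 / 15328 = 1.891e-07 m = 189.0658 nm

189.0658 nm


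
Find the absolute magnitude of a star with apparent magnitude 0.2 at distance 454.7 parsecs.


M = m - 5*log10(d) + 5 = 0.2 - 5*log10(454.7) + 5 = -8.0886

-8.0886


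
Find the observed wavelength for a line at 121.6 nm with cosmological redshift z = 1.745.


lam_obs = lam_emit * (1 + z) = 121.6 * (1 + 1.745) = 333.792

333.792 nm


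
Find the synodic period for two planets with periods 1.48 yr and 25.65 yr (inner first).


1/P_syn = |1/P1 - 1/P2| = |1/1.48 - 1/25.65| => P_syn = 1.5706

1.5706 years


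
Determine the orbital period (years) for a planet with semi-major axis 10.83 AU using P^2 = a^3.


P = a^(3/2) = 10.83^1.5 = 35.6404

35.6404 years


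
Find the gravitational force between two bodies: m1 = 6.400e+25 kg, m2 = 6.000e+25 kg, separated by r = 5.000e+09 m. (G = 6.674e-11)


F = G*m1*m2/r^2 = 6.674e-11 * 6.400e+25 * 6.000e+25 / (5.000e+09)^2 = 6.674e-11 * 3.840e+51 / 2.500e+19 = 1.025e+22

1.025e+22 N


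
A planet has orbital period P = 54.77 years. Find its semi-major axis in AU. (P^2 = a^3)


a = P^(2/3) = 54.77^(2/3) = 14.4221

14.4221 AU


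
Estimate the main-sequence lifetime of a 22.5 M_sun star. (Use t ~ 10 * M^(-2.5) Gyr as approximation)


t = 10 * M^(-2.5) = 10 * 22.5^(-2.5) = 0.0042

0.0042 Gyr


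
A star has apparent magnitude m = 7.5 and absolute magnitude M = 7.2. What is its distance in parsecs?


d = 10^((m - M + 5)/5) = 10^((7.5 - 7.2 + 5)/5) = 11.4815

11.4815 pc


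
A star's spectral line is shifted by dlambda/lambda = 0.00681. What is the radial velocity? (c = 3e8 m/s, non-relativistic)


v = (dlambda/lambda) * c = 0.00681 * 3e8 = 2.043e+06

2.043e+06 m/s


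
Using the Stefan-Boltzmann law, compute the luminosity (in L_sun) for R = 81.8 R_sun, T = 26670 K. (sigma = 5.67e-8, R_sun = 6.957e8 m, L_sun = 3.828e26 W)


R = 81.8 * 6.957e8 m = 5.690826e+10 m. L = 4*pi*R^2*sigma*T^4 = 4*pi*(5.690826e+10)^2 * 5.67e-8 * 26670^4 = 1.16744277e+33 W. L/L_sun = 1.16744277e+33 / 3.828e26 = 3.050e+06

3.050e+06 L_sun


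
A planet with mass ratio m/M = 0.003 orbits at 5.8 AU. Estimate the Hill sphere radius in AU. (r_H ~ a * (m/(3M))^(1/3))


r_H = a * (m/3M)^(1/3) = 5.8 * (0.003/3)^(1/3) = 0.58

0.58 AU


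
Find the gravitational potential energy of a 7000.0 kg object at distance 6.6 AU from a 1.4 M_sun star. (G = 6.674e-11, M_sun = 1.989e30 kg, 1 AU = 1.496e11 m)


M = 1.4 * 1.989e30 kg = 2.7846e+30 kg; r = 6.6 AU * 1.496e11 m/AU = 9.8736e+11 m. U = -GM*m/r = -(6.674e-11 * 2.7846e+30 * 7000.0) / 9.8736e+11 = -1.318e+12

-1.318e+12 J


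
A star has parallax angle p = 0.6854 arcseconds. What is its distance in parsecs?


d = 1/p = 1/0.6854 = 1.459

1.459 pc


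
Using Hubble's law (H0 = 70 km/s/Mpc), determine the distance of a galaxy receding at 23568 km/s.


d = v / H0 = 23568 / 70 = 336.6857

336.6857 Mpc


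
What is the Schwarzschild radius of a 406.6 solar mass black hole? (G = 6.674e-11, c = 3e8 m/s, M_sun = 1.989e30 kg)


M = 406.6 * 1.989e30 kg = 8.087274e+32 kg. rs = 2GM/c^2 = 2 * 6.674e-11 * 8.087274e+32 / (3e8)^2 = 1.199e+06

1.199e+06 m


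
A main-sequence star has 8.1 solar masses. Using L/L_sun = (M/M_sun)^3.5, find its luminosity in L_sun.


L/L_sun = (M/M_sun)^3.5 = 8.1^3.5 = 1512.5076

1512.5076 L_sun


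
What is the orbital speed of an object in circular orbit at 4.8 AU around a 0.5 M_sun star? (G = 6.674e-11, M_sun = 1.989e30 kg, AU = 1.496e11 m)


v = sqrt(GM/r) = sqrt(6.674e-11 * 9.945e+29 / 7.181e+11) = 9614.1098

9614.1098 m/s


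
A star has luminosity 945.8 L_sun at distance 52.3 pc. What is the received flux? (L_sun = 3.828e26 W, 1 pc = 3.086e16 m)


F = L / (4*pi*d^2) = 3.621e+29 / (4*pi*(1.614e+18)^2) = 1.106e-08

1.106e-08 W/m^2


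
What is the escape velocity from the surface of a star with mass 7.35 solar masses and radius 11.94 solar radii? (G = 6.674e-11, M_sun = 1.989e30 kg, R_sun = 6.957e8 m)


M = 7.35 * 1.989e30 kg = 1.461915e+31 kg; R = 11.94 * 6.957e8 m = 8.306658e+09 m. v_esc = sqrt(2GM/R) = sqrt(2 * 6.674e-11 * 1.461915e+31 / 8.306658e+09) = 484680.9997

484680.9997 m/s


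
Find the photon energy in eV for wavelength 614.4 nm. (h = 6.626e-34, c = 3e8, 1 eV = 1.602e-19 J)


E = hc/lambda = 6.626e-34 * 3e8 / 6.144e-07 = 3.235e-19 J = 2.0196 eV

2.0196 eV


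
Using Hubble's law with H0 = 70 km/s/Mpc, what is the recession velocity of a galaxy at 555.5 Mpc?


v = H0 * d = 70 * 555.5 = 38885.0

38885.0 km/s


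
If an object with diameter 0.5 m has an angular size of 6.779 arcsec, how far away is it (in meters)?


D = size / theta_rad, theta_rad = 6.779 * pi/(180*3600) = 3.287e-05, D = 15213.5128

15213.5128 m


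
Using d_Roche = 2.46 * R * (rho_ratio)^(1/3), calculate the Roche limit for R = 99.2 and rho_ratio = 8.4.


d_Roche = 2.46 * 99.2 * 8.4^(1/3) = 496.0665

496.0665


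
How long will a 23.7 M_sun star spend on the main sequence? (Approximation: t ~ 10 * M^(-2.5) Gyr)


t = 10 * M^(-2.5) = 10 * 23.7^(-2.5) = 0.0037

0.0037 Gyr


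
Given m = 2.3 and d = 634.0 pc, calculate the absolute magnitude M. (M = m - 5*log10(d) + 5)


M = m - 5*log10(d) + 5 = 2.3 - 5*log10(634.0) + 5 = -6.7104

-6.7104


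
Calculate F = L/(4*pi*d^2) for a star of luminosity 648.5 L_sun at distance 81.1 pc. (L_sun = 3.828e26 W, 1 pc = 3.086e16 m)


F = L / (4*pi*d^2) = 2.482e+29 / (4*pi*(2.503e+18)^2) = 3.154e-09

3.154e-09 W/m^2


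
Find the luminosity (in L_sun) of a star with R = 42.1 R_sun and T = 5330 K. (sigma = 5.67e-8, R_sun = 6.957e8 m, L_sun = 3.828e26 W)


R = 42.1 * 6.957e8 m = 2.928897e+10 m. L = 4*pi*R^2*sigma*T^4 = 4*pi*(2.928897e+10)^2 * 5.67e-8 * 5330^4 = 4.932986846e+29 W. L/L_sun = 4.932986846e+29 / 3.828e26 = 1288.6591

1288.6591 L_sun


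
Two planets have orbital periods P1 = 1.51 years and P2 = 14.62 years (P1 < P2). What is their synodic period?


1/P_syn = |1/P1 - 1/P2| = |1/1.51 - 1/14.62| => P_syn = 1.6839

1.6839 years


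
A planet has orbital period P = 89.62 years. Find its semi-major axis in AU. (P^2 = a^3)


a = P^(2/3) = 89.62^(2/3) = 20.0264

20.0264 AU


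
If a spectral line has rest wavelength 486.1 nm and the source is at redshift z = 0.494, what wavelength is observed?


lam_obs = lam_emit * (1 + z) = 486.1 * (1 + 0.494) = 726.2334

726.2334 nm


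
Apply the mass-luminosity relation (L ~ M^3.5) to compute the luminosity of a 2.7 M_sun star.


L/L_sun = (M/M_sun)^3.5 = 2.7^3.5 = 32.3425

32.3425 L_sun


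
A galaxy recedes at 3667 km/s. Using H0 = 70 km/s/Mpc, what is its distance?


d = v / H0 = 3667 / 70 = 52.3857

52.3857 Mpc


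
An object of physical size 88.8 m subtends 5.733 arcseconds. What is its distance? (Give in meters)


D = size / theta_rad, theta_rad = 5.733 * pi/(180*3600) = 2.779e-05, D = 3.195e+06

3.195e+06 m


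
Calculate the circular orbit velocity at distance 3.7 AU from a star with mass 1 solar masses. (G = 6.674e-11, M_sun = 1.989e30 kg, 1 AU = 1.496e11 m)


v = sqrt(GM/r) = sqrt(6.674e-11 * 1.989e+30 / 5.535e+11) = 15486.1633

15486.1633 m/s


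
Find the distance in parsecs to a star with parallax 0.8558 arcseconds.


d = 1/p = 1/0.8558 = 1.1685

1.1685 pc


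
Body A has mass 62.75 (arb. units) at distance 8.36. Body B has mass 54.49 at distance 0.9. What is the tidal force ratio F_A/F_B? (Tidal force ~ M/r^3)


Ratio = (M1/r1^3) / (M2/r2^3) = (62.75/8.36^3) / (54.49/0.9^3) = 0.0014

0.0014


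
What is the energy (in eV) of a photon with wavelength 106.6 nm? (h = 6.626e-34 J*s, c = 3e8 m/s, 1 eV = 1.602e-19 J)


E = hc/lambda = 6.626e-34 * 3e8 / 1.066e-07 = 1.865e-18 J = 11.64 eV

11.64 eV


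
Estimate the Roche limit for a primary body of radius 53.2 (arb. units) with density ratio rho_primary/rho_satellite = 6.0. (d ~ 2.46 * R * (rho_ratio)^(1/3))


d_Roche = 2.46 * 53.2 * 6.0^(1/3) = 237.8102

237.8102


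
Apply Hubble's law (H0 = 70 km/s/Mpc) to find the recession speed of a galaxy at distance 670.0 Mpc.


v = H0 * d = 70 * 670.0 = 46900.0

46900.0 km/s


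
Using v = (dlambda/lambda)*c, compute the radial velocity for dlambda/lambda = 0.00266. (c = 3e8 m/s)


v = (dlambda/lambda) * c = 0.00266 * 3e8 = 798000.0

798000.0 m/s


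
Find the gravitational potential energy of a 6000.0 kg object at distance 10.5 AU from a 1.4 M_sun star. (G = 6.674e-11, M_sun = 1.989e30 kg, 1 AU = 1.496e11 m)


M = 1.4 * 1.989e30 kg = 2.7846e+30 kg; r = 10.5 AU * 1.496e11 m/AU = 1.5708e+12 m. U = -GM*m/r = -(6.674e-11 * 2.7846e+30 * 6000.0) / 1.5708e+12 = -7.099e+11

-7.099e+11 J


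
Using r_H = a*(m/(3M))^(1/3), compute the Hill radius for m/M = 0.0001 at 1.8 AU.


r_H = a * (m/3M)^(1/3) = 1.8 * (0.0001/3)^(1/3) = 0.0579

0.0579 AU


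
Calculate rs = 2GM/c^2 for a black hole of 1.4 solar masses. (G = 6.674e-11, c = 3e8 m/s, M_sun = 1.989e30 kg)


M = 1.4 * 1.989e30 kg = 2.7846e+30 kg. rs = 2GM/c^2 = 2 * 6.674e-11 * 2.7846e+30 / (3e8)^2 = 4129.8712

4129.8712 m


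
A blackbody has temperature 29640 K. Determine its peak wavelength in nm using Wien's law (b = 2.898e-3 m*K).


lam_max = b / T = 2.898e-3 / 29640 = 9.777e-08 m = 97.7733 nm

97.7733 nm


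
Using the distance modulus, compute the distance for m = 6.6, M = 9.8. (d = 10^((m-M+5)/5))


d = 10^((m - M + 5)/5) = 10^((6.6 - 9.8 + 5)/5) = 2.2909

2.2909 pc


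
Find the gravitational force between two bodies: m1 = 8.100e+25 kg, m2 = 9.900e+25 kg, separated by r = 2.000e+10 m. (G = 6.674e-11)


F = G*m1*m2/r^2 = 6.674e-11 * 8.100e+25 * 9.900e+25 / (2.000e+10)^2 = 6.674e-11 * 8.019e+51 / 4.000e+20 = 1.338e+21

1.338e+21 N


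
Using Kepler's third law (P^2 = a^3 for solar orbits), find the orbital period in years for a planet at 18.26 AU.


P = a^(3/2) = 18.26^1.5 = 78.0281

78.0281 years


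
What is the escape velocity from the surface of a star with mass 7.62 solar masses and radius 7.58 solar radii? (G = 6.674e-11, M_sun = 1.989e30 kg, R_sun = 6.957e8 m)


M = 7.62 * 1.989e30 kg = 1.515618e+31 kg; R = 7.58 * 6.957e8 m = 5.273406e+09 m. v_esc = sqrt(2GM/R) = sqrt(2 * 6.674e-11 * 1.515618e+31 / 5.273406e+09) = 619380.2767

619380.2767 m/s


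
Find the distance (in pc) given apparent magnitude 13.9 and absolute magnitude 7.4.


d = 10^((m - M + 5)/5) = 10^((13.9 - 7.4 + 5)/5) = 199.5262

199.5262 pc


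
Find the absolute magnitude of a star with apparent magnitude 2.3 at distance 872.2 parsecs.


M = m - 5*log10(d) + 5 = 2.3 - 5*log10(872.2) + 5 = -7.4031

-7.4031


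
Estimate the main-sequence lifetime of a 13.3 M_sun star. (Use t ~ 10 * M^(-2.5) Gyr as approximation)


t = 10 * M^(-2.5) = 10 * 13.3^(-2.5) = 0.0155

0.0155 Gyr


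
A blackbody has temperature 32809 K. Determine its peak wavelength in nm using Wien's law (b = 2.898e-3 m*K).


lam_max = b / T = 2.898e-3 / 32809 = 8.833e-08 m = 88.3294 nm

88.3294 nm


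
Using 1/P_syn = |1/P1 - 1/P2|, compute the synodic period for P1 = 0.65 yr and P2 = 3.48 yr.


1/P_syn = |1/P1 - 1/P2| = |1/0.65 - 1/3.48| => P_syn = 0.7993

0.7993 years


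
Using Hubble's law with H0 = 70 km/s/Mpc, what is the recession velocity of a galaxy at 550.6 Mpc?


v = H0 * d = 70 * 550.6 = 38542.0

38542.0 km/s


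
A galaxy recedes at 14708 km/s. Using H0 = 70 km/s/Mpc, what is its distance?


d = v / H0 = 14708 / 70 = 210.1143

210.1143 Mpc


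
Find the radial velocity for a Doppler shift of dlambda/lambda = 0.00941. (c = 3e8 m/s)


v = (dlambda/lambda) * c = 0.00941 * 3e8 = 2.823e+06

2.823e+06 m/s


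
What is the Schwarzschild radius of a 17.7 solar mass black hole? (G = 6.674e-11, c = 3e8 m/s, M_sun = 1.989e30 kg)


M = 17.7 * 1.989e30 kg = 3.52053e+31 kg. rs = 2GM/c^2 = 2 * 6.674e-11 * 3.52053e+31 / (3e8)^2 = 52213.3716

52213.3716 m


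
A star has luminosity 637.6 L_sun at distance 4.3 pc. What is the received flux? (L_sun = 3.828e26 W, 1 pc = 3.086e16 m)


F = L / (4*pi*d^2) = 2.441e+29 / (4*pi*(1.327e+17)^2) = 1.103e-06

1.103e-06 W/m^2


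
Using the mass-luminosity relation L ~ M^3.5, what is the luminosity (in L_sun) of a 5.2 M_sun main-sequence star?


L/L_sun = (M/M_sun)^3.5 = 5.2^3.5 = 320.6356

320.6356 L_sun


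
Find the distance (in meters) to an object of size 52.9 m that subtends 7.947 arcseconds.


D = size / theta_rad, theta_rad = 7.947 * pi/(180*3600) = 3.853e-05, D = 1.373e+06

1.373e+06 m


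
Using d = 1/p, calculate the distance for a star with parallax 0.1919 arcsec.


d = 1/p = 1/0.1919 = 5.211

5.211 pc


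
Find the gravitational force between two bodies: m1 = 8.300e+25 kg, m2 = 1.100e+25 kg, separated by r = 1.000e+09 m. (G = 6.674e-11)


F = G*m1*m2/r^2 = 6.674e-11 * 8.300e+25 * 1.100e+25 / (1.000e+09)^2 = 6.674e-11 * 9.130e+50 / 1.000e+18 = 6.093e+22

6.093e+22 N


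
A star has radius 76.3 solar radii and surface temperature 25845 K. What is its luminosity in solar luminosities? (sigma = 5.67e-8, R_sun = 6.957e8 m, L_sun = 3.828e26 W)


R = 76.3 * 6.957e8 m = 5.308191e+10 m. L = 4*pi*R^2*sigma*T^4 = 4*pi*(5.308191e+10)^2 * 5.67e-8 * 25845^4 = 8.957610031e+32 W. L/L_sun = 8.957610031e+32 / 3.828e26 = 2.340e+06

2.340e+06 L_sun


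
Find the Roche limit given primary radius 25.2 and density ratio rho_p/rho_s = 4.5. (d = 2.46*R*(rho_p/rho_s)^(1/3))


d_Roche = 2.46 * 25.2 * 4.5^(1/3) = 102.3465

102.3465


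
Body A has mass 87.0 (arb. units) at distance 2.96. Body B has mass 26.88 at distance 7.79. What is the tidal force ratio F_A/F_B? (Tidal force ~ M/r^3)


Ratio = (M1/r1^3) / (M2/r2^3) = (87.0/2.96^3) / (26.88/7.79^3) = 58.9966

58.9966


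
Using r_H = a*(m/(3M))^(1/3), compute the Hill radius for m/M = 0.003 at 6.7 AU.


r_H = a * (m/3M)^(1/3) = 6.7 * (0.003/3)^(1/3) = 0.67

0.67 AU


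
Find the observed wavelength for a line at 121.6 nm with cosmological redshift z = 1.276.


lam_obs = lam_emit * (1 + z) = 121.6 * (1 + 1.276) = 276.7616

276.7616 nm


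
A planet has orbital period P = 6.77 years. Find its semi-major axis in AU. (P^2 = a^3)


a = P^(2/3) = 6.77^(2/3) = 3.5787

3.5787 AU


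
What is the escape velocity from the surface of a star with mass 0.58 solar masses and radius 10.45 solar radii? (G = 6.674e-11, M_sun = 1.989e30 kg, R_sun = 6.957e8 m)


M = 0.58 * 1.989e30 kg = 1.15362e+30 kg; R = 10.45 * 6.957e8 m = 7.270065e+09 m. v_esc = sqrt(2GM/R) = sqrt(2 * 6.674e-11 * 1.15362e+30 / 7.270065e+09) = 145535.9685

145535.9685 m/s


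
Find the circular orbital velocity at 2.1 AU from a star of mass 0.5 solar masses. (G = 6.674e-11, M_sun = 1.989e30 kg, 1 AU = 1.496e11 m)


v = sqrt(GM/r) = sqrt(6.674e-11 * 9.945e+29 / 3.142e+11) = 14535.1678

14535.1678 m/s


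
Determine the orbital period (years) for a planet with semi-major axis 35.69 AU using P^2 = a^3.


P = a^(3/2) = 35.69^1.5 = 213.216

213.216 years


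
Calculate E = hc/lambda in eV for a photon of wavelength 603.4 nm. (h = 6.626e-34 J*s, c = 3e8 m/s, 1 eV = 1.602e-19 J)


E = hc/lambda = 6.626e-34 * 3e8 / 6.034e-07 = 3.294e-19 J = 2.0564 eV

2.0564 eV


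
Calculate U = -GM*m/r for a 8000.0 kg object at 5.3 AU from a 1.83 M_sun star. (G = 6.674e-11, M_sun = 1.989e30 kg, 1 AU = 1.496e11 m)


M = 1.83 * 1.989e30 kg = 3.63987e+30 kg; r = 5.3 AU * 1.496e11 m/AU = 7.9288e+11 m. U = -GM*m/r = -(6.674e-11 * 3.63987e+30 * 8000.0) / 7.9288e+11 = -2.451e+12

-2.451e+12 J


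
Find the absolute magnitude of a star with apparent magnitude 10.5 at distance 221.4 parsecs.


M = m - 5*log10(d) + 5 = 10.5 - 5*log10(221.4) + 5 = 3.7741

3.7741


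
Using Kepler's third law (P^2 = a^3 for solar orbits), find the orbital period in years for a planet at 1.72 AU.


P = a^(3/2) = 1.72^1.5 = 2.2558

2.2558 years


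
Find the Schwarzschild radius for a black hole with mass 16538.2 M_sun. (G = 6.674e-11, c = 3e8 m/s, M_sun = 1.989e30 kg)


M = 16538.2 * 1.989e30 kg = 3.28944798e+34 kg. rs = 2GM/c^2 = 2 * 6.674e-11 * 3.28944798e+34 / (3e8)^2 = 4.879e+07

4.879e+07 m


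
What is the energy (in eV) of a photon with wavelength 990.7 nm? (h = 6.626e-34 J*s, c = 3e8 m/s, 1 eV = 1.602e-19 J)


E = hc/lambda = 6.626e-34 * 3e8 / 9.907e-07 = 2.006e-19 J = 1.2525 eV

1.2525 eV


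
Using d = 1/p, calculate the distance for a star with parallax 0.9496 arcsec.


d = 1/p = 1/0.9496 = 1.0531

1.0531 pc


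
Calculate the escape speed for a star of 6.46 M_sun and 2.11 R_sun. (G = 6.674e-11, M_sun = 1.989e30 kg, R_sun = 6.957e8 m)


M = 6.46 * 1.989e30 kg = 1.284894e+31 kg; R = 2.11 * 6.957e8 m = 1.467927e+09 m. v_esc = sqrt(2GM/R) = sqrt(2 * 6.674e-11 * 1.284894e+31 / 1.467927e+09) = 1.081e+06

1.081e+06 m/s


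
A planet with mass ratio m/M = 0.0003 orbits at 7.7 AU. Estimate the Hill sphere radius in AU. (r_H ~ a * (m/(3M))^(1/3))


r_H = a * (m/3M)^(1/3) = 7.7 * (0.0003/3)^(1/3) = 0.3574

0.3574 AU


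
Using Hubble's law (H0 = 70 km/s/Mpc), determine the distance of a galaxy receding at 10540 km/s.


d = v / H0 = 10540 / 70 = 150.5714

150.5714 Mpc


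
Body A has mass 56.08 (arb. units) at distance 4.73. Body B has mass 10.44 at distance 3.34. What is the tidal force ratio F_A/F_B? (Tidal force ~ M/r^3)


Ratio = (M1/r1^3) / (M2/r2^3) = (56.08/4.73^3) / (10.44/3.34^3) = 1.8913

1.8913


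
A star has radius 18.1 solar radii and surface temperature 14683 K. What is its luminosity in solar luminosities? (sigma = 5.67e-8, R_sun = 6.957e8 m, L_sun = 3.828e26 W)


R = 18.1 * 6.957e8 m = 1.259217e+10 m. L = 4*pi*R^2*sigma*T^4 = 4*pi*(1.259217e+10)^2 * 5.67e-8 * 14683^4 = 5.2511361e+30 W. L/L_sun = 5.2511361e+30 / 3.828e26 = 13717.7014

13717.7014 L_sun


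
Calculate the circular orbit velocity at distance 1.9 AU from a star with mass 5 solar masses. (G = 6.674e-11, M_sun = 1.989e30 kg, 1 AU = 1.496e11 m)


v = sqrt(GM/r) = sqrt(6.674e-11 * 9.945e+30 / 2.842e+11) = 48322.8898

48322.8898 m/s


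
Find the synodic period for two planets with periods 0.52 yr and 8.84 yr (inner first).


1/P_syn = |1/P1 - 1/P2| = |1/0.52 - 1/8.84| => P_syn = 0.5525

0.5525 years


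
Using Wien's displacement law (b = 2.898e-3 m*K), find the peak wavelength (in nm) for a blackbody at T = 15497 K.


lam_max = b / T = 2.898e-3 / 15497 = 1.870e-07 m = 187.0039 nm

187.0039 nm


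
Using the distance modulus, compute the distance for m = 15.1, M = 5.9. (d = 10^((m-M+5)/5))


d = 10^((m - M + 5)/5) = 10^((15.1 - 5.9 + 5)/5) = 691.831

691.831 pc


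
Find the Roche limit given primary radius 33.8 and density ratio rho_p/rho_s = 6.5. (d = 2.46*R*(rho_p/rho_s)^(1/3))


d_Roche = 2.46 * 33.8 * 6.5^(1/3) = 155.1754

155.1754


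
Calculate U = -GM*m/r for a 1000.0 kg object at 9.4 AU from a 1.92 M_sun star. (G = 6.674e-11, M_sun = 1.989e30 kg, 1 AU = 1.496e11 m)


M = 1.92 * 1.989e30 kg = 3.81888e+30 kg; r = 9.4 AU * 1.496e11 m/AU = 1.40624e+12 m. U = -GM*m/r = -(6.674e-11 * 3.81888e+30 * 1000.0) / 1.40624e+12 = -1.812e+11

-1.812e+11 J


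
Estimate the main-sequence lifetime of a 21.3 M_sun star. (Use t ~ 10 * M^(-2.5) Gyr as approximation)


t = 10 * M^(-2.5) = 10 * 21.3^(-2.5) = 0.0048

0.0048 Gyr


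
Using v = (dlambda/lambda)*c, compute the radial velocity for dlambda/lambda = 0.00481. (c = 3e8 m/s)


v = (dlambda/lambda) * c = 0.00481 * 3e8 = 1.443e+06

1.443e+06 m/s


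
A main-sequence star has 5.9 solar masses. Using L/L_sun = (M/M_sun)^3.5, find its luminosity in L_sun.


L/L_sun = (M/M_sun)^3.5 = 5.9^3.5 = 498.8639

498.8639 L_sun


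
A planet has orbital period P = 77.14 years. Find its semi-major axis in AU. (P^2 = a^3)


a = P^(2/3) = 77.14^(2/3) = 18.1212

18.1212 AU


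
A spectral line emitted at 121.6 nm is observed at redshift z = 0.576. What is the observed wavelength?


lam_obs = lam_emit * (1 + z) = 121.6 * (1 + 0.576) = 191.6416

191.6416 nm


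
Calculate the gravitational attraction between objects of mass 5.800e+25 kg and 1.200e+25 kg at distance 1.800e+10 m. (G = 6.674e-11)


F = G*m1*m2/r^2 = 6.674e-11 * 5.800e+25 * 1.200e+25 / (1.800e+10)^2 = 6.674e-11 * 6.960e+50 / 3.240e+20 = 1.434e+20

1.434e+20 N


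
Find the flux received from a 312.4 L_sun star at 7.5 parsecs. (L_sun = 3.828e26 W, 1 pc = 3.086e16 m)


F = L / (4*pi*d^2) = 1.196e+29 / (4*pi*(2.314e+17)^2) = 1.776e-07

1.776e-07 W/m^2


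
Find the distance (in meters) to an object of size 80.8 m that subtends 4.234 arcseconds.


D = size / theta_rad, theta_rad = 4.234 * pi/(180*3600) = 2.053e-05, D = 3.936e+06

3.936e+06 m


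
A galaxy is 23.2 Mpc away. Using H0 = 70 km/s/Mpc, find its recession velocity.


v = H0 * d = 70 * 23.2 = 1624.0

1624.0 km/s


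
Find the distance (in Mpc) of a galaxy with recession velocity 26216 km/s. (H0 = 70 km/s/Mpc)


d = v / H0 = 26216 / 70 = 374.5143

374.5143 Mpc


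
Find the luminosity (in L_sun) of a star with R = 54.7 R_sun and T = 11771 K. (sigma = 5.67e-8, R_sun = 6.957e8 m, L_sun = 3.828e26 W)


R = 54.7 * 6.957e8 m = 3.805479e+10 m. L = 4*pi*R^2*sigma*T^4 = 4*pi*(3.805479e+10)^2 * 5.67e-8 * 11771^4 = 1.980911262e+31 W. L/L_sun = 1.980911262e+31 / 3.828e26 = 51747.9431

51747.9431 L_sun


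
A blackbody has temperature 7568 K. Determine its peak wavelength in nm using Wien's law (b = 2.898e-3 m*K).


lam_max = b / T = 2.898e-3 / 7568 = 3.829e-07 m = 382.9281 nm

382.9281 nm


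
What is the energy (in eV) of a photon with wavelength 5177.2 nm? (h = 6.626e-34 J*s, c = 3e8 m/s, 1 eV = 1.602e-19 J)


E = hc/lambda = 6.626e-34 * 3e8 / 5.177e-06 = 3.840e-20 J = 0.2397 eV

0.2397 eV


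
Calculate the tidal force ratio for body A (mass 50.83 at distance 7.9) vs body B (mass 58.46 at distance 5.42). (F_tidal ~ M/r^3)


Ratio = (M1/r1^3) / (M2/r2^3) = (50.83/7.9^3) / (58.46/5.42^3) = 0.2808

0.2808


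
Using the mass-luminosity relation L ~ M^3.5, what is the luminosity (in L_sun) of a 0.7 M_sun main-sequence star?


L/L_sun = (M/M_sun)^3.5 = 0.7^3.5 = 0.287

0.287 L_sun


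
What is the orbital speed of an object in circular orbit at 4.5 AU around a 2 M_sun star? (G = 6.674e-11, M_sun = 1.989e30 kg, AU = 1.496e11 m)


v = sqrt(GM/r) = sqrt(6.674e-11 * 3.978e+30 / 6.732e+11) = 19858.8199

19858.8199 m/s


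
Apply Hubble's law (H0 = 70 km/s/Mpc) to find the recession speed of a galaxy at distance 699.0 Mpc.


v = H0 * d = 70 * 699.0 = 48930.0

48930.0 km/s


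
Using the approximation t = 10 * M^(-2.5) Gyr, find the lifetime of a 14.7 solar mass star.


t = 10 * M^(-2.5) = 10 * 14.7^(-2.5) = 0.0121

0.0121 Gyr


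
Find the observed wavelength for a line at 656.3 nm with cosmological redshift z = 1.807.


lam_obs = lam_emit * (1 + z) = 656.3 * (1 + 1.807) = 1842.2341

1842.2341 nm


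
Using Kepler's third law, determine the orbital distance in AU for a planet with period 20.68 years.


a = P^(2/3) = 20.68^(2/3) = 7.5341

7.5341 AU


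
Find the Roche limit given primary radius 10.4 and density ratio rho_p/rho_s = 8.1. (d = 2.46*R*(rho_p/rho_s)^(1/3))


d_Roche = 2.46 * 10.4 * 8.1^(1/3) = 51.3803

51.3803


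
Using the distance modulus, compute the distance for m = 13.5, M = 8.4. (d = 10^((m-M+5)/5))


d = 10^((m - M + 5)/5) = 10^((13.5 - 8.4 + 5)/5) = 104.7129

104.7129 pc


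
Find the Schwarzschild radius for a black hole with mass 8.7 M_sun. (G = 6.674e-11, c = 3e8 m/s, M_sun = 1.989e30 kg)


M = 8.7 * 1.989e30 kg = 1.73043e+31 kg. rs = 2GM/c^2 = 2 * 6.674e-11 * 1.73043e+31 / (3e8)^2 = 25664.1996

25664.1996 m


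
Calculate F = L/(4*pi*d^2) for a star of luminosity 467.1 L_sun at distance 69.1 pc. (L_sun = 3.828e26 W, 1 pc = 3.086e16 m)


F = L / (4*pi*d^2) = 1.788e+29 / (4*pi*(2.132e+18)^2) = 3.129e-09

3.129e-09 W/m^2


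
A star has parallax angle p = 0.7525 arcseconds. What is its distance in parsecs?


d = 1/p = 1/0.7525 = 1.3289

1.3289 pc


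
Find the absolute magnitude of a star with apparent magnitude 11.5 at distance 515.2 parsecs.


M = m - 5*log10(d) + 5 = 11.5 - 5*log10(515.2) + 5 = 2.9401

2.9401


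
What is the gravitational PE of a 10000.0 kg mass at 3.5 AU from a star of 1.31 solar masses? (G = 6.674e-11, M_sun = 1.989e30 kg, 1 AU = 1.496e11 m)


M = 1.31 * 1.989e30 kg = 2.60559e+30 kg; r = 3.5 AU * 1.496e11 m/AU = 5.236e+11 m. U = -GM*m/r = -(6.674e-11 * 2.60559e+30 * 10000.0) / 5.236e+11 = -3.321e+12

-3.321e+12 J


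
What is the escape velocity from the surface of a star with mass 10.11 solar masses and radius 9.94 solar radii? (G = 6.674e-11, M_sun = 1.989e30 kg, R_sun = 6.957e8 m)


M = 10.11 * 1.989e30 kg = 2.010879e+31 kg; R = 9.94 * 6.957e8 m = 6.915258e+09 m. v_esc = sqrt(2GM/R) = sqrt(2 * 6.674e-11 * 2.010879e+31 / 6.915258e+09) = 623012.6637

623012.6637 m/s


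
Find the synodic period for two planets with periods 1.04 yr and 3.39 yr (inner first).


1/P_syn = |1/P1 - 1/P2| = |1/1.04 - 1/3.39| => P_syn = 1.5003

1.5003 years


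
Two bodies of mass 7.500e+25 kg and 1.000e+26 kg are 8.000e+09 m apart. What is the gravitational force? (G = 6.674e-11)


F = G*m1*m2/r^2 = 6.674e-11 * 7.500e+25 * 1.000e+26 / (8.000e+09)^2 = 6.674e-11 * 7.500e+51 / 6.400e+19 = 7.821e+21

7.821e+21 N


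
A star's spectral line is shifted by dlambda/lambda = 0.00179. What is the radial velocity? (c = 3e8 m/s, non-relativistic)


v = (dlambda/lambda) * c = 0.00179 * 3e8 = 537000.0

537000.0 m/s


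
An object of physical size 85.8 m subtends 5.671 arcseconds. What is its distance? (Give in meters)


D = size / theta_rad, theta_rad = 5.671 * pi/(180*3600) = 2.749e-05, D = 3.121e+06

3.121e+06 m


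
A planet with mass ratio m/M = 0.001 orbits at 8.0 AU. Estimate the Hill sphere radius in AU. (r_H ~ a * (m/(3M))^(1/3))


r_H = a * (m/3M)^(1/3) = 8.0 * (0.001/3)^(1/3) = 0.5547

0.5547 AU


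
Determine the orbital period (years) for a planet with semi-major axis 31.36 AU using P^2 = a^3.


P = a^(3/2) = 31.36^1.5 = 175.616

175.616 years


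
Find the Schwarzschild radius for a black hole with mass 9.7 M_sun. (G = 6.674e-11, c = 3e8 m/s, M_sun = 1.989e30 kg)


M = 9.7 * 1.989e30 kg = 1.92933e+31 kg. rs = 2GM/c^2 = 2 * 6.674e-11 * 1.92933e+31 / (3e8)^2 = 28614.1076

28614.1076 m


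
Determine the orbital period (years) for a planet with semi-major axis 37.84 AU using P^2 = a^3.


P = a^(3/2) = 37.84^1.5 = 232.7698

232.7698 years


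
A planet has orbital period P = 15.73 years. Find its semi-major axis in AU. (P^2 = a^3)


a = P^(2/3) = 15.73^(2/3) = 6.278

6.278 AU


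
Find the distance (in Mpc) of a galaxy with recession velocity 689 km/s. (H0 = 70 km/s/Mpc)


d = v / H0 = 689 / 70 = 9.8429

9.8429 Mpc


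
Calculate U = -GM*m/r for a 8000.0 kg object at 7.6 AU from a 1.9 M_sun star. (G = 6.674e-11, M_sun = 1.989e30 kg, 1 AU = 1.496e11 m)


M = 1.9 * 1.989e30 kg = 3.7791e+30 kg; r = 7.6 AU * 1.496e11 m/AU = 1.13696e+12 m. U = -GM*m/r = -(6.674e-11 * 3.7791e+30 * 8000.0) / 1.13696e+12 = -1.775e+12

-1.775e+12 J


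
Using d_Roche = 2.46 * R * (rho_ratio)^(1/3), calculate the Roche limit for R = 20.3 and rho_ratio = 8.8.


d_Roche = 2.46 * 20.3 * 8.8^(1/3) = 103.1

103.1


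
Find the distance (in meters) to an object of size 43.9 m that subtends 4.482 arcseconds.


D = size / theta_rad, theta_rad = 4.482 * pi/(180*3600) = 2.173e-05, D = 2.020e+06

2.020e+06 m


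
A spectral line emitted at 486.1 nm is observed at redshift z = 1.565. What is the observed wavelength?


lam_obs = lam_emit * (1 + z) = 486.1 * (1 + 1.565) = 1246.8465

1246.8465 nm


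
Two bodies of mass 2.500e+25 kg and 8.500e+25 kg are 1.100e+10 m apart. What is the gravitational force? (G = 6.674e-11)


F = G*m1*m2/r^2 = 6.674e-11 * 2.500e+25 * 8.500e+25 / (1.100e+10)^2 = 6.674e-11 * 2.125e+51 / 1.210e+20 = 1.172e+21

1.172e+21 N


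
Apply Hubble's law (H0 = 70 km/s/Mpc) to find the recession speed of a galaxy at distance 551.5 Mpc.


v = H0 * d = 70 * 551.5 = 38605.0

38605.0 km/s


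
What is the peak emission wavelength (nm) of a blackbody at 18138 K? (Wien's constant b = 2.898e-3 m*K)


lam_max = b / T = 2.898e-3 / 18138 = 1.598e-07 m = 159.7751 nm

159.7751 nm


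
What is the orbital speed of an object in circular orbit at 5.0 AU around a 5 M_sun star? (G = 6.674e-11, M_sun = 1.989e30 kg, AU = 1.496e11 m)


v = sqrt(GM/r) = sqrt(6.674e-11 * 9.945e+30 / 7.480e+11) = 29788.2298

29788.2298 m/s


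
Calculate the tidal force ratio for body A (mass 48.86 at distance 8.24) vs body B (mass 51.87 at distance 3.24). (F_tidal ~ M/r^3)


Ratio = (M1/r1^3) / (M2/r2^3) = (48.86/8.24^3) / (51.87/3.24^3) = 0.0573

0.0573


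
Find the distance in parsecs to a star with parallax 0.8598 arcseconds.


d = 1/p = 1/0.8598 = 1.1631

1.1631 pc


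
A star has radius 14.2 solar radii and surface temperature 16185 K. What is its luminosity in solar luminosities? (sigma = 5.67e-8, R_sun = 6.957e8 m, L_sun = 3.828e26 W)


R = 14.2 * 6.957e8 m = 9.87894e+09 m. L = 4*pi*R^2*sigma*T^4 = 4*pi*(9.87894e+09)^2 * 5.67e-8 * 16185^4 = 4.771604433e+30 W. L/L_sun = 4.771604433e+30 / 3.828e26 = 12465.0064

12465.0064 L_sun


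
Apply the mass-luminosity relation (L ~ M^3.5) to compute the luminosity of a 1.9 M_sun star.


L/L_sun = (M/M_sun)^3.5 = 1.9^3.5 = 9.4545

9.4545 L_sun


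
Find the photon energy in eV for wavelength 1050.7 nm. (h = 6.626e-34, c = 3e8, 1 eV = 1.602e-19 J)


E = hc/lambda = 6.626e-34 * 3e8 / 1.051e-06 = 1.892e-19 J = 1.1809 eV

1.1809 eV


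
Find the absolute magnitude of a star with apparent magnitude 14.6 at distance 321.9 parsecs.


M = m - 5*log10(d) + 5 = 14.6 - 5*log10(321.9) + 5 = 7.0614

7.0614
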